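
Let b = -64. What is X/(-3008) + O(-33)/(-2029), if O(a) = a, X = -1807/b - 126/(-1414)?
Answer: 270167089/39451291648 ≈ 0.0068481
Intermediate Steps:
X = 183083/6464 (X = -1807/(-64) - 126/(-1414) = -1807*(-1/64) - 126*(-1/1414) = 1807/64 + 9/101 = 183083/6464 ≈ 28.323)
X/(-3008) + O(-33)/(-2029) = (183083/6464)/(-3008) - 33/(-2029) = (183083/6464)*(-1/3008) - 33*(-1/2029) = -183083/19443712 + 33/2029 = 270167089/39451291648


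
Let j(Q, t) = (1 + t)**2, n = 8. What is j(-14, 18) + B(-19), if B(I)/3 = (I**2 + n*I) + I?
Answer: 931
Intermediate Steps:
B(I) = 3*I**2 + 27*I (B(I) = 3*((I**2 + 8*I) + I) = 3*(I**2 + 9*I) = 3*I**2 + 27*I)
j(-14, 18) + B(-19) = (1 + 18)**2 + 3*(-19)*(9 - 19) = 19**2 + 3*(-19)*(-10) = 361 + 570 = 931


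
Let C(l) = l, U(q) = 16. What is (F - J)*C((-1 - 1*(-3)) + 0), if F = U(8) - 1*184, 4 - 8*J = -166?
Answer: -757/2 ≈ -378.50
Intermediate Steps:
J = 85/4 (J = 1/2 - 1/8*(-166) = 1/2 + 83/4 = 85/4 ≈ 21.250)
F = -168 (F = 16 - 1*184 = 16 - 184 = -168)
(F - J)*C((-1 - 1*(-3)) + 0) = (-168 - 1*85/4)*((-1 - 1*(-3)) + 0) = (-168 - 85/4)*((-1 + 3) + 0) = -757*(2 + 0)/4 = -757/4*2 = -757/2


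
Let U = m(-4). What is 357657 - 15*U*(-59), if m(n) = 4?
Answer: 361197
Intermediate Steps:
U = 4
357657 - 15*U*(-59) = 357657 - 15*4*(-59) = 357657 - 60*(-59) = 357657 + 3540 = 361197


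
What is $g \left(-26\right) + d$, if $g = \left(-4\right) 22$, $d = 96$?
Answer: $2384$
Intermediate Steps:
$g = -88$
$g \left(-26\right) + d = \left(-88\right) \left(-26\right) + 96 = 2288 + 96 = 2384$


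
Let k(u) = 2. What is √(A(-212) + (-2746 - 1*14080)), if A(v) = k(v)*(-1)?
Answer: 2*I*√4207 ≈ 129.72*I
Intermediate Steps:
A(v) = -2 (A(v) = 2*(-1) = -2)
√(A(-212) + (-2746 - 1*14080)) = √(-2 + (-2746 - 1*14080)) = √(-2 + (-2746 - 14080)) = √(-2 - 16826) = √(-16828) = 2*I*√4207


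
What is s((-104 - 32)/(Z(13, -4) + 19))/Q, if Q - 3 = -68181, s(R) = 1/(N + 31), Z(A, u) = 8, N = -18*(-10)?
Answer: -1/14385558 ≈ -6.9514e-8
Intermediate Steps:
N = 180
s(R) = 1/211 (s(R) = 1/(180 + 31) = 1/211)
Q = -68178 (Q = 3 - 68181 = -68178)
s((-104 - 32)/(Z(13, -4) + 19))/Q = (1/211)/(-68178) = (1/211)*(-1/68178) = -1/14385558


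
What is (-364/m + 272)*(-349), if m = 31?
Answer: -2815732/31 ≈ -90830.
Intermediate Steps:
(-364/m + 272)*(-349) = (-364/31 + 272)*(-349) = (8068/31)*(-349) = -2815732/31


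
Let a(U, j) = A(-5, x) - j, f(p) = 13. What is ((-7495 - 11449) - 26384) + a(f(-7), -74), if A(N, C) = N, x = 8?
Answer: -45259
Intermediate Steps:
a(U, j) = -5 - j
((-7495 - 11449) - 26384) + a(f(-7), -74) = ((-7495 - 11449) - 26384) + (-5 - 1*(-74)) = (-18944 - 26384) + (-5 + 74) = -45328 + 69 = -45259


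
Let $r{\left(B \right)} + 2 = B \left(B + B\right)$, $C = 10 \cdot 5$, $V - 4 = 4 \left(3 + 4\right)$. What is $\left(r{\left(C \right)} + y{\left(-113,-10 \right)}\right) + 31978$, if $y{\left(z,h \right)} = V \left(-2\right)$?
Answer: $36912$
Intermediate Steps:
$V = 32$ ($V = 4 + 4 \left(3 + 4\right) = 4 + 4 \cdot 7 = 4 + 28 = 32$)
$y{\left(z,h \right)} = -64$ ($y{\left(z,h \right)} = 32 \left(-2\right) = -64$)
$C = 50$
$r{\left(B \right)} = -2 + 2 B^{2}$ ($r{\left(B \right)} = -2 + B \left(B + B\right) = -2 + B 2 B = -2 + 2 B^{2}$)
$\left(r{\left(C \right)} + y{\left(-113,-10 \right)}\right) + 31978 = \left(\left(-2 + 2 \cdot 50^{2}\right) - 64\right) + 31978 = \left(\left(-2 + 2 \cdot 2500\right) - 64\right) + 31978 = \left(\left(-2 + 5000\right) - 64\right) + 31978 = \left(4998 - 64\right) + 31978 = 4934 + 31978 = 36912$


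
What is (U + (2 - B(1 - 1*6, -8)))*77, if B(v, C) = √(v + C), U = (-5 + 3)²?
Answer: 462 - 77*I*√13 ≈ 462.0 - 277.63*I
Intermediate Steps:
U = 4 (U = (-2)² = 4)
B(v, C) = √(C + v)
(U + (2 - B(1 - 1*6, -8)))*77 = (4 + (2 - √(-8 + (1 - 1*6))))*77 = (4 + (2 - √(-8 + (1 - 6))))*77 = (4 + (2 - √(-8 - 5)))*77 = (4 + (2 - √(-13)))*77 = (4 + (2 - I*√13))*77 = (6 - I*√13)*77 = 462 - 77*I*√13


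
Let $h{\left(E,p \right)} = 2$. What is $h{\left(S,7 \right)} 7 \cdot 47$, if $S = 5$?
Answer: $658$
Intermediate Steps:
$h{\left(S,7 \right)} 7 \cdot 47 = 2 \cdot 7 \cdot 47 = 14 \cdot 47 = 658$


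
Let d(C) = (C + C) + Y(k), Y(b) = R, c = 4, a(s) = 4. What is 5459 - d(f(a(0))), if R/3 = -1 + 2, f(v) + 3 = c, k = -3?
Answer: 5454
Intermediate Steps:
f(v) = 1 (f(v) = -3 + 4 = 1)
R = 3 (R = 3*(-1 + 2) = 3*1 = 3)
Y(b) = 3
d(C) = 3 + 2*C (d(C) = (C + C) + 3 = 2*C + 3 = 3 + 2*C)
5459 - d(f(a(0))) = 5459 - (3 + 2*1) = 5459 - (3 + 2) = 5459 - 1*5 = 5459 - 5 = 5454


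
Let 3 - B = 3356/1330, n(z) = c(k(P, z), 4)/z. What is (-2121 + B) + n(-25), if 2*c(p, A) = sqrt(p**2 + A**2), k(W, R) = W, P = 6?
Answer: -1410148/665 - sqrt(13)/25 ≈ -2120.7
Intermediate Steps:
c(p, A) = sqrt(A**2 + p**2)/2 (c(p, A) = sqrt(p**2 + A**2)/2 = sqrt(A**2 + p**2)/2)
n(z) = sqrt(13)/z (n(z) = (sqrt(4**2 + 6**2)/2)/z = (sqrt(16 + 36)/2)/z = (sqrt(52)/2)/z = ((2*sqrt(13))/2)/z = sqrt(13)/z)
B = 317/665 (B = 3 - 3356/1330 = 3 - 1*1678/665 = 3 - 1678/665 = 317/665 ≈ 0.47669)
(-2121 + B) + n(-25) = (-2121 + 317/665) + sqrt(13)/(-25) = -1410148/665 + sqrt(13)*(-1/25) = -1410148/665 - sqrt(13)/25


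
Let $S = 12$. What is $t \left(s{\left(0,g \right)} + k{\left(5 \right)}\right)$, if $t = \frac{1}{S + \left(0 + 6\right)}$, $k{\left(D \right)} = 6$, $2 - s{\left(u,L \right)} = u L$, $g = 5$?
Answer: $\frac{4}{9} \approx 0.44444$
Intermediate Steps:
$s{\left(u,L \right)} = 2 - L u$ ($s{\left(u,L \right)} = 2 - u L = 2 - L u$)
$t = \frac{1}{18}$ ($t = \frac{1}{12 + \left(0 + 6\right)} = \frac{1}{12 + 6} = \frac{1}{18} \approx 0.055556$)
$t \left(s{\left(0,g \right)} + k{\left(5 \right)}\right) = \frac{\left(2 - 5 \cdot 0\right) + 6}{18} = \frac{\left(2 + 0\right) + 6}{18} = \frac{2 + 6}{18} = \frac{1}{18} \cdot 8 = \frac{4}{9}$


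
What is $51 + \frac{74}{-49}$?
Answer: $\frac{2425}{49} \approx 49.49$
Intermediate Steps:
$51 + \frac{74}{-49} = 51 + 74 \left(- \frac{1}{49}\right) = 51 - \frac{74}{49} = \frac{2425}{49}$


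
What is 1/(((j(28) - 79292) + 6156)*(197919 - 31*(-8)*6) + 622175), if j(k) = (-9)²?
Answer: -1/14567056210 ≈ -6.8648e-11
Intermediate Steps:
j(k) = 81
1/(((j(28) - 79292) + 6156)*(197919 - 31*(-8)*6) + 622175) = 1/(((81 - 79292) + 6156)*(197919 - 31*(-8)*6) + 622175) = 1/((-79211 + 6156)*(197919 + 248*6) + 622175) = 1/(-73055*(197919 + 1488) + 622175) = 1/(-73055*199407 + 622175) = 1/(-14567678385 + 622175) = 1/(-14567056210) = -1/14567056210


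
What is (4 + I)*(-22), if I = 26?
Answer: -660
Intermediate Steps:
(4 + I)*(-22) = (4 + 26)*(-22) = 30*(-22) = -660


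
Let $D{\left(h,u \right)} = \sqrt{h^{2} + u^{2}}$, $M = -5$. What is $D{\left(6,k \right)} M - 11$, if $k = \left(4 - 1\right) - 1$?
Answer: $-11 - 10 \sqrt{10} \approx -42.623$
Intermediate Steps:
$k = 2$ ($k = 3 - 1 = 2$)
$D{\left(6,k \right)} M - 11 = \sqrt{6^{2} + 2^{2}} \left(-5\right) - 11 = \sqrt{36 + 4} \left(-5\right) - 11 = \sqrt{40} \left(-5\right) - 11 = 2 \sqrt{10} \left(-5\right) - 11 = - 10 \sqrt{10} - 11 = -11 - 10 \sqrt{10}$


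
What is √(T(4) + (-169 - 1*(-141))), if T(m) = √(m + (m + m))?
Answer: √(-28 + 2*√3) ≈ 4.9534*I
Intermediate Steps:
T(m) = √3*√m (T(m) = √(m + 2*m) = √(3*m) = √3*√m)
√(T(4) + (-169 - 1*(-141))) = √(√3*√4 + (-169 - 1*(-141))) = √(√3*2 + (-169 + 141)) = √(2*√3 - 28) = √(-28 + 2*√3)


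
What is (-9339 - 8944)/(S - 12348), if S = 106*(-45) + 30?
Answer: 18283/17088 ≈ 1.0699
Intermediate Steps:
S = -4740 (S = -4770 + 30 = -4740)
(-9339 - 8944)/(S - 12348) = (-9339 - 8944)/(-4740 - 12348) = -18283/(-17088) = -18283*(-1/17088) = 18283/17088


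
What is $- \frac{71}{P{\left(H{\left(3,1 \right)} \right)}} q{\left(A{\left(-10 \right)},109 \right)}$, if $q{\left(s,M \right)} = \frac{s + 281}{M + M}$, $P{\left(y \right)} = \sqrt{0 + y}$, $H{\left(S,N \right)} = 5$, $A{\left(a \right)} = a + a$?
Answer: $- \frac{18531 \sqrt{5}}{1090} \approx -38.015$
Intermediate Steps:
$A{\left(a \right)} = 2 a$
$P{\left(y \right)} = \sqrt{y}$
$q{\left(s,M \right)} = \frac{281 + s}{2 M}$
$- \frac{71}{P{\left(H{\left(3,1 \right)} \right)}} q{\left(A{\left(-10 \right)},109 \right)} = - \frac{71}{\sqrt{5}} \frac{281 + 2 \left(-10\right)}{2 \cdot 109} = - 71 \frac{\sqrt{5}}{5} \cdot \frac{1}{2} \cdot \frac{1}{109} \left(281 - 20\right) = - \frac{71 \sqrt{5}}{5} \cdot \frac{1}{2} \cdot \frac{1}{109} \cdot 261 = - \frac{71 \sqrt{5}}{5} \cdot \frac{261}{218} = - \frac{18531 \sqrt{5}}{1090}$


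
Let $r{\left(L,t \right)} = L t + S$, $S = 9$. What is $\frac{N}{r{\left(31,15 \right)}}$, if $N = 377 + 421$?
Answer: $\frac{133}{79} \approx 1.6835$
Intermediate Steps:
$r{\left(L,t \right)} = 9 + L t$ ($r{\left(L,t \right)} = L t + 9 = 9 + L t$)
$N = 798$
$\frac{N}{r{\left(31,15 \right)}} = \frac{798}{9 + 31 \cdot 15} = \frac{798}{9 + 465} = \frac{798}{474} = 798 \cdot \frac{1}{474} = \frac{133}{79}$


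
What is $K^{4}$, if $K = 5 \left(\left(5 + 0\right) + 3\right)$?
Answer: $2560000$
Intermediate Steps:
$K = 40$ ($K = 5 \left(5 + 3\right) = 5 \cdot 8 = 40$)
$K^{4} = 40^{4} = 2560000$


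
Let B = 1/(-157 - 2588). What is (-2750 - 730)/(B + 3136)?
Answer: -9552600/8608319 ≈ -1.1097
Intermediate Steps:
B = -1/2745 (B = 1/(-2745) = -1/2745 ≈ -0.00036430)
(-2750 - 730)/(B + 3136) = (-2750 - 730)/(-1/2745 + 3136) = -3480/8608319/2745 = -3480*2745/8608319 = -9552600/8608319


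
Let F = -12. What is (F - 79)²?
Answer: 8281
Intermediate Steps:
(F - 79)² = (-12 - 79)² = (-91)² = 8281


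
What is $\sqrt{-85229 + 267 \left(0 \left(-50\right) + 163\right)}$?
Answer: $2 i \sqrt{10427} \approx 204.23 i$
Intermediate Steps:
$\sqrt{-85229 + 267 \left(0 \left(-50\right) + 163\right)} = \sqrt{-85229 + 267 \left(0 + 163\right)} = \sqrt{-85229 + 267 \cdot 163} = \sqrt{-85229 + 43521} = \sqrt{-41708} = 2 i \sqrt{10427}$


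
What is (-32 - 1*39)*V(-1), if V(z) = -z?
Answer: -71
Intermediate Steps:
(-32 - 1*39)*V(-1) = (-32 - 1*39)*(-1*(-1)) = (-32 - 39)*1 = -71*1 = -71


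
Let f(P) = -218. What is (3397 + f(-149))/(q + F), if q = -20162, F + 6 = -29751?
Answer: -3179/49919 ≈ -0.063683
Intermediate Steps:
F = -29757 (F = -6 - 29751 = -29757)
(3397 + f(-149))/(q + F) = (3397 - 218)/(-20162 - 29757) = 3179/(-49919) = 3179*(-1/49919) = -3179/49919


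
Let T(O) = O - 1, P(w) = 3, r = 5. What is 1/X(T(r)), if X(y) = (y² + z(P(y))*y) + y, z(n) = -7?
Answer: -⅛ ≈ -0.12500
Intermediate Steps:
T(O) = -1 + O
X(y) = y² - 6*y (X(y) = (y² - 7*y) + y = y² - 6*y)
1/X(T(r)) = 1/((-1 + 5)*(-6 + (-1 + 5))) = 1/(4*(-6 + 4)) = 1/(4*(-2)) = 1/(-8) = -⅛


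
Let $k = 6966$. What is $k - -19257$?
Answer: $26223$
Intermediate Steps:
$k - -19257 = 6966 - -19257 = 6966 + 19257 = 26223$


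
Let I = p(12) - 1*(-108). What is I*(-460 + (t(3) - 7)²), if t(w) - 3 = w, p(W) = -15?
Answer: -42687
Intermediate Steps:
t(w) = 3 + w
I = 93 (I = -15 - 1*(-108) = -15 + 108 = 93)
I*(-460 + (t(3) - 7)²) = 93*(-460 + ((3 + 3) - 7)²) = 93*(-460 + (6 - 7)²) = 93*(-460 + (-1)²) = 93*(-460 + 1) = 93*(-459) = -42687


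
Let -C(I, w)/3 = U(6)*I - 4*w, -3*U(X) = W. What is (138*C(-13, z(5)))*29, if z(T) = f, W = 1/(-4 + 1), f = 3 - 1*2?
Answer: 65366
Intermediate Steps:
f = 1 (f = 3 - 2 = 1)
W = -⅓ (W = 1/(-3) = -⅓ ≈ -0.33333)
U(X) = ⅑ (U(X) = -⅓*(-⅓) = ⅑)
z(T) = 1
C(I, w) = 12*w - I/3 (C(I, w) = -3*(I/9 - 4*w) = -3*(-4*w + I/9) = 12*w - I/3)
(138*C(-13, z(5)))*29 = (138*(12*1 - ⅓*(-13)))*29 = (138*(12 + 13/3))*29 = (138*(49/3))*29 = 2254*29 = 65366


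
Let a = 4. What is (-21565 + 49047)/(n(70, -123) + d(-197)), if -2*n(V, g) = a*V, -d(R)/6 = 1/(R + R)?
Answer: -5413954/27577 ≈ -196.32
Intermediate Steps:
d(R) = -3/R (d(R) = -6/(R + R) = -6*1/(2*R) = -3/R)
n(V, g) = -2*V
(-21565 + 49047)/(n(70, -123) + d(-197)) = (-21565 + 49047)/(-2*70 - 3/(-197)) = 27482/(-140 - 3*(-1/197)) = 27482/(-140 + 3/197) = 27482/(-27577/197) = 27482*(-197/27577) = -5413954/27577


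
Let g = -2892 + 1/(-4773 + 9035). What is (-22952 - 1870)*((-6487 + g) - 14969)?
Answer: 1287904052925/2131 ≈ 6.0437e+8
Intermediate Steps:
g = -12325703/4262 (g = -2892 + 1/4262 = -12325703/4262 ≈ -2892.0)
(-22952 - 1870)*((-6487 + g) - 14969) = (-22952 - 1870)*((-6487 - 12325703/4262) - 14969) = -24822*(-39973297/4262 - 14969) = -24822*(-103771175/4262) = 1287904052925/2131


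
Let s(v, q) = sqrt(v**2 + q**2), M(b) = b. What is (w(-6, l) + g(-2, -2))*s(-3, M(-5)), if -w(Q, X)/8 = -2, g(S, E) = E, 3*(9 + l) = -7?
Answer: 14*sqrt(34) ≈ 81.633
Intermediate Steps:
l = -34/3 (l = -9 + (1/3)*(-7) = -9 - 7/3 = -34/3 ≈ -11.333)
w(Q, X) = 16 (w(Q, X) = -8*(-2) = 16)
s(v, q) = sqrt(q**2 + v**2)
(w(-6, l) + g(-2, -2))*s(-3, M(-5)) = (16 - 2)*sqrt((-5)**2 + (-3)**2) = 14*sqrt(25 + 9) = 14*sqrt(34)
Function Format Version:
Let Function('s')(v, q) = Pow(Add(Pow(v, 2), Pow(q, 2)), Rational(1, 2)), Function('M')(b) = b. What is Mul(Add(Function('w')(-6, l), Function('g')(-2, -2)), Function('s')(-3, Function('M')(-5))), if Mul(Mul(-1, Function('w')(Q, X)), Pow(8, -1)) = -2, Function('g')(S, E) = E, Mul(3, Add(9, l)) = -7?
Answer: Mul(14, Pow(34, Rational(1, 2))) ≈ 81.633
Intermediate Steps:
l = Rational(-34, 3) (l = Add(-9, Mul(Rational(1, 3), -7)) = Add(-9, Rational(-7, 3)) = Rational(-34, 3) ≈ -11.333)
Function('w')(Q, X) = 16 (Function('w')(Q, X) = Mul(-8, -2) = 16)
Function('s')(v, q) = Pow(Add(Pow(q, 2), Pow(v, 2)), Rational(1, 2))
Mul(Add(Function('w')(-6, l), Function('g')(-2, -2)), Function('s')(-3, Function('M')(-5))) = Mul(Add(16, -2), Pow(Add(Pow(-5, 2), Pow(-3, 2)), Rational(1, 2))) = Mul(14, Pow(Add(25, 9), Rational(1, 2))) = Mul(14, Pow(34, Rational(1, 2)))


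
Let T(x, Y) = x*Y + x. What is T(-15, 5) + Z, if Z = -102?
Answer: -192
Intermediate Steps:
T(x, Y) = x + Y*x (T(x, Y) = Y*x + x = x + Y*x)
T(-15, 5) + Z = -15*(1 + 5) - 102 = -15*6 - 102 = -90 - 102 = -192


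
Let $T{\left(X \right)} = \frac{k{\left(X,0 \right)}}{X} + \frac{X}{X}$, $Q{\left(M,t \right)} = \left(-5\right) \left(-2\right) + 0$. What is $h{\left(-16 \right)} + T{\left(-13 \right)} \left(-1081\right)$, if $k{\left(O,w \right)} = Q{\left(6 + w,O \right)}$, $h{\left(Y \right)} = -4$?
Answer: $- \frac{3295}{13} \approx -253.46$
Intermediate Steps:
$Q{\left(M,t \right)} = 10$ ($Q{\left(M,t \right)} = 10 + 0 = 10$)
$k{\left(O,w \right)} = 10$
$T{\left(X \right)} = 1 + \frac{10}{X}$ ($T{\left(X \right)} = \frac{10}{X} + \frac{X}{X} = \frac{10}{X} + 1 = 1 + \frac{10}{X}$)
$h{\left(-16 \right)} + T{\left(-13 \right)} \left(-1081\right) = -4 + \frac{10 - 13}{-13} \left(-1081\right) = -4 + \left(- \frac{1}{13}\right) \left(-3\right) \left(-1081\right) = -4 + \frac{3}{13} \left(-1081\right) = -4 - \frac{3243}{13} = - \frac{3295}{13}$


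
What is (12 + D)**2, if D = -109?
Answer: 9409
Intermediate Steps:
(12 + D)**2 = (12 - 109)**2 = (-97)**2 = 9409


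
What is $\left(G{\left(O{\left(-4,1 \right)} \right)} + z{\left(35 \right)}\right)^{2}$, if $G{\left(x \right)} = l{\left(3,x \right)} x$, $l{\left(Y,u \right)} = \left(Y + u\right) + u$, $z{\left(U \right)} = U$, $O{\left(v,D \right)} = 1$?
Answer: $1600$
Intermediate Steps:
$l{\left(Y,u \right)} = Y + 2 u$
$G{\left(x \right)} = x \left(3 + 2 x\right)$ ($G{\left(x \right)} = \left(3 + 2 x\right) x = x \left(3 + 2 x\right)$)
$\left(G{\left(O{\left(-4,1 \right)} \right)} + z{\left(35 \right)}\right)^{2} = \left(1 \left(3 + 2 \cdot 1\right) + 35\right)^{2} = \left(1 \left(3 + 2\right) + 35\right)^{2} = \left(1 \cdot 5 + 35\right)^{2} = \left(5 + 35\right)^{2} = 40^{2} = 1600$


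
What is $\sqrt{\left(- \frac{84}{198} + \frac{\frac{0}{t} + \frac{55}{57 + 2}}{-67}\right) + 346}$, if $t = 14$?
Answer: $\frac{\sqrt{5880405720453}}{130449} \approx 18.589$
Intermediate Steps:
$\sqrt{\left(- \frac{84}{198} + \frac{\frac{0}{t} + \frac{55}{57 + 2}}{-67}\right) + 346} = \sqrt{\left(- \frac{84}{198} + \frac{\frac{0}{14} + \frac{55}{57 + 2}}{-67}\right) + 346} = \sqrt{\left(\left(-84\right) \frac{1}{198} + \left(0 \cdot \frac{1}{14} + \frac{55}{59}\right) \left(- \frac{1}{67}\right)\right) + 346} = \sqrt{\left(- \frac{14}{33} + \left(0 + 55 \cdot \frac{1}{59}\right) \left(- \frac{1}{67}\right)\right) + 346} = \sqrt{\left(- \frac{14}{33} + \left(0 + \frac{55}{59}\right) \left(- \frac{1}{67}\right)\right) + 346} = \sqrt{\left(- \frac{14}{33} + \frac{55}{59} \left(- \frac{1}{67}\right)\right) + 346} = \sqrt{\left(- \frac{14}{33} - \frac{55}{3953}\right) + 346} = \sqrt{- \frac{57157}{130449} + 346} = \sqrt{\frac{45078197}{130449}} = \frac{\sqrt{5880405720453}}{130449}$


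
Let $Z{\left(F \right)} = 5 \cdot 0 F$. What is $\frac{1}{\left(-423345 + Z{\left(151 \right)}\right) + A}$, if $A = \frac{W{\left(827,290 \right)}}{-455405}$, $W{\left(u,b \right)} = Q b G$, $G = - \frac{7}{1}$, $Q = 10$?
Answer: $- \frac{91081}{38558681885} \approx -2.3621 \cdot 10^{-6}$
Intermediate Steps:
$Z{\left(F \right)} = 0$ ($Z{\left(F \right)} = 0 F = 0$)
$G = -7$ ($G = \left(-7\right) 1 = -7$)
$W{\left(u,b \right)} = - 70 b$ ($W{\left(u,b \right)} = 10 b \left(-7\right) = - 70 b$)
$A = \frac{4060}{91081}$ ($A = \frac{\left(-70\right) 290}{-455405} = \left(-20300\right) \left(- \frac{1}{455405}\right) = \frac{4060}{91081} \approx 0.044576$)
$\frac{1}{\left(-423345 + Z{\left(151 \right)}\right) + A} = \frac{1}{\left(-423345 + 0\right) + \frac{4060}{91081}} = \frac{1}{-423345 + \frac{4060}{91081}} = \frac{1}{- \frac{38558681885}{91081}} = - \frac{91081}{38558681885}$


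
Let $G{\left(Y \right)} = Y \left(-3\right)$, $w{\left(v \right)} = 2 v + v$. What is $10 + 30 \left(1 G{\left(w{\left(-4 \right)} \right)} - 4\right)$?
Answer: $970$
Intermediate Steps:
$w{\left(v \right)} = 3 v$
$G{\left(Y \right)} = - 3 Y$
$10 + 30 \left(1 G{\left(w{\left(-4 \right)} \right)} - 4\right) = 10 + 30 \left(1 \left(- 3 \cdot 3 \left(-4\right)\right) - 4\right) = 10 + 30 \left(1 \left(\left(-3\right) \left(-12\right)\right) - 4\right) = 10 + 30 \left(1 \cdot 36 - 4\right) = 10 + 30 \left(36 - 4\right) = 10 + 30 \cdot 32 = 10 + 960 = 970$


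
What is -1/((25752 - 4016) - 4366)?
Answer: -1/17370 ≈ -5.7571e-5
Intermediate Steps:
-1/((25752 - 4016) - 4366) = -1/(21736 - 4366) = -1/17370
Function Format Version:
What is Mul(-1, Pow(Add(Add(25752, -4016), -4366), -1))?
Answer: Rational(-1, 17370) ≈ -5.7571e-5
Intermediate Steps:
Mul(-1, Pow(Add(Add(25752, -4016), -4366), -1)) = Mul(-1, Pow(Add(21736, -4366), -1)) = Mul(-1, Pow(17370, -1)) = Mul(-1, Rational(1, 17370)) = Rational(-1, 17370)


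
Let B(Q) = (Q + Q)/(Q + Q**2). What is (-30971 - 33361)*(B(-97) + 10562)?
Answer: -2717892975/4 ≈ -6.7947e+8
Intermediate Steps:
B(Q) = 2*Q/(Q + Q**2) (B(Q) = (2*Q)/(Q + Q**2) = 2*Q/(Q + Q**2))
(-30971 - 33361)*(B(-97) + 10562) = (-30971 - 33361)*(2/(1 - 97) + 10562) = -64332*(2/(-96) + 10562) = -64332*(2*(-1/96) + 10562) = -64332*(-1/48 + 10562) = -64332*506975/48 = -2717892975/4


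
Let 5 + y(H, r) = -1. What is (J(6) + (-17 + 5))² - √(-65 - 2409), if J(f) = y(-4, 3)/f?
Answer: 169 - I*√2474 ≈ 169.0 - 49.739*I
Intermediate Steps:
y(H, r) = -6 (y(H, r) = -5 - 1 = -6)
J(f) = -6/f
(J(6) + (-17 + 5))² - √(-65 - 2409) = (-6/6 + (-17 + 5))² - √(-65 - 2409) = (-6*⅙ - 12)² - √(-2474) = (-1 - 12)² - I*√2474 = (-13)² - I*√2474 = 169 - I*√2474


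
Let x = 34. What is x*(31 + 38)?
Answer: 2346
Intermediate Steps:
x*(31 + 38) = 34*(31 + 38) = 34*69 = 2346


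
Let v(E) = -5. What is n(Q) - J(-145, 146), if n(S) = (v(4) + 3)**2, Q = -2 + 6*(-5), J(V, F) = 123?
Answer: -119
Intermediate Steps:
Q = -32 (Q = -2 - 30 = -32)
n(S) = 4 (n(S) = (-5 + 3)**2 = (-2)**2 = 4)
n(Q) - J(-145, 146) = 4 - 1*123 = 4 - 123 = -119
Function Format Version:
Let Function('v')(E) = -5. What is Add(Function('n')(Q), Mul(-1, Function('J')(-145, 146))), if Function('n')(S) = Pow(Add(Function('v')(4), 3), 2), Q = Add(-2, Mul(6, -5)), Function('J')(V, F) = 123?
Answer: -119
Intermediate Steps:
Q = -32 (Q = Add(-2, -30) = -32)
Function('n')(S) = 4 (Function('n')(S) = Pow(Add(-5, 3), 2) = Pow(-2, 2) = 4)
Add(Function('n')(Q), Mul(-1, Function('J')(-145, 146))) = Add(4, Mul(-1, 123)) = Add(4, -123) = -119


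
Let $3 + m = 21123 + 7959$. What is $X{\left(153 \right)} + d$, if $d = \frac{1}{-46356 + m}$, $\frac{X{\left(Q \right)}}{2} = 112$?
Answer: $\frac{3870047}{17277} \approx 224.0$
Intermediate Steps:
$m = 29079$ ($m = -3 + \left(21123 + 7959\right) = -3 + 29082 = 29079$)
$X{\left(Q \right)} = 224$ ($X{\left(Q \right)} = 2 \cdot 112 = 224$)
$d = - \frac{1}{17277}$ ($d = \frac{1}{-46356 + 29079} = \frac{1}{-17277} = - \frac{1}{17277} \approx -5.788 \cdot 10^{-5}$)
$X{\left(153 \right)} + d = 224 - \frac{1}{17277} = \frac{3870047}{17277}$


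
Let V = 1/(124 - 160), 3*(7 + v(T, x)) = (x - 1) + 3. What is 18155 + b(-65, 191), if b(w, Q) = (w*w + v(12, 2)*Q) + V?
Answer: 766715/36 ≈ 21298.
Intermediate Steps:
v(T, x) = -19/3 + x/3 (v(T, x) = -7 + ((x - 1) + 3)/3 = -7 + ((-1 + x) + 3)/3 = -7 + (2 + x)/3 = -7 + (⅔ + x/3) = -19/3 + x/3)
V = -1/36 (V = 1/(-36) = -1/36 ≈ -0.027778)
b(w, Q) = -1/36 + w² - 17*Q/3 (b(w, Q) = (w*w + (-19/3 + (⅓)*2)*Q) - 1/36 = (w² + (-19/3 + ⅔)*Q) - 1/36 = (w² - 17*Q/3) - 1/36 = -1/36 + w² - 17*Q/3)
18155 + b(-65, 191) = 18155 + (-1/36 + (-65)² - 17/3*191) = 18155 + (-1/36 + 4225 - 3247/3) = 18155 + 113135/36 = 766715/36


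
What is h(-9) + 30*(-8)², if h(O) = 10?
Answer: 1930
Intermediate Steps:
h(-9) + 30*(-8)² = 10 + 30*(-8)² = 10 + 30*64 = 10 + 1920 = 1930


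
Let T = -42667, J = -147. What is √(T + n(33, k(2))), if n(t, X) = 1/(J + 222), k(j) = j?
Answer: 2*I*√2400018/15 ≈ 206.56*I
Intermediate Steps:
n(t, X) = 1/75 (n(t, X) = 1/(-147 + 222) = 1/75)
√(T + n(33, k(2))) = √(-42667 + 1/75) = √(-3200024/75) = 2*I*√2400018/15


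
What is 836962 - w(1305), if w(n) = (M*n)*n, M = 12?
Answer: -19599338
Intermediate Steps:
w(n) = 12*n² (w(n) = (12*n)*n = 12*n²)
836962 - w(1305) = 836962 - 12*1305² = 836962 - 12*1703025 = 836962 - 1*20436300 = 836962 - 20436300 = -19599338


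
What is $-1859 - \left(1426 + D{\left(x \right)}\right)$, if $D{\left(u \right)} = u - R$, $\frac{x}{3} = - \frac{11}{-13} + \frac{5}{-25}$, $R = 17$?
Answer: $- \frac{212546}{65} \approx -3269.9$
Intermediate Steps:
$x = \frac{126}{65}$ ($x = 3 \left(- \frac{11}{-13} + \frac{5}{-25}\right) = 3 \left(\left(-11\right) \left(- \frac{1}{13}\right) + 5 \left(- \frac{1}{25}\right)\right) = 3 \left(\frac{11}{13} - \frac{1}{5}\right) = 3 \cdot \frac{42}{65} = \frac{126}{65} \approx 1.9385$)
$D{\left(u \right)} = -17 + u$ ($D{\left(u \right)} = u - 17 = -17 + u$)
$-1859 - \left(1426 + D{\left(x \right)}\right) = -1859 - \frac{91711}{65} = - \frac{212546}{65}$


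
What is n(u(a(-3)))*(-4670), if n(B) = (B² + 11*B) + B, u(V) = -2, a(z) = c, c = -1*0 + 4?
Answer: 93400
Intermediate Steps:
c = 4 (c = 0 + 4 = 4)
a(z) = 4
n(B) = B² + 12*B
n(u(a(-3)))*(-4670) = -2*(12 - 2)*(-4670) = -2*10*(-4670) = -20*(-4670) = 93400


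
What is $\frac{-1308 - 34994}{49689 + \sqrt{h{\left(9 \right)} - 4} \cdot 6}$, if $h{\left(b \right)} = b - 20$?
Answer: $- \frac{200423342}{274333029} + \frac{72604 i \sqrt{15}}{822999087} \approx -0.73058 + 0.00034167 i$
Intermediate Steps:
$h{\left(b \right)} = -20 + b$ ($h{\left(b \right)} = b - 20 = -20 + b$)
$\frac{-1308 - 34994}{49689 + \sqrt{h{\left(9 \right)} - 4} \cdot 6} = \frac{-1308 - 34994}{49689 + \sqrt{\left(-20 + 9\right) - 4} \cdot 6} = - \frac{36302}{49689 + \sqrt{-11 - 4} \cdot 6} = - \frac{36302}{49689 + \sqrt{-15} \cdot 6} = - \frac{36302}{49689 + i \sqrt{15} \cdot 6} = - \frac{36302}{49689 + 6 i \sqrt{15}}$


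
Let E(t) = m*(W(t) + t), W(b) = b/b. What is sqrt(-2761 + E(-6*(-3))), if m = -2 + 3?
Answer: I*sqrt(2742) ≈ 52.364*I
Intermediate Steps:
W(b) = 1
m = 1
E(t) = 1 + t (E(t) = 1*(1 + t) = 1 + t)
sqrt(-2761 + E(-6*(-3))) = sqrt(-2761 + (1 - 6*(-3))) = sqrt(-2761 + (1 + 18)) = sqrt(-2761 + 19) = sqrt(-2742) = I*sqrt(2742)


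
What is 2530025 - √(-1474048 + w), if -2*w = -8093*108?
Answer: 2530025 - I*√1037026 ≈ 2.53e+6 - 1018.3*I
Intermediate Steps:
w = 437022 (w = -(-8093)*108/2 = -½*(-874044) = 437022)
2530025 - √(-1474048 + w) = 2530025 - √(-1474048 + 437022) = 2530025 - √(-1037026) = 2530025 - I*√1037026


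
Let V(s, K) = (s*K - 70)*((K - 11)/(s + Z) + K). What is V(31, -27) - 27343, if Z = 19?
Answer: -54117/25 ≈ -2164.7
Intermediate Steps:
V(s, K) = (-70 + K*s)*(K + (-11 + K)/(19 + s)) (V(s, K) = (s*K - 70)*((K - 11)/(s + 19) + K) = (K*s - 70)*((-11 + K)/(19 + s) + K) = (-70 + K*s)*((-11 + K)/(19 + s) + K) = (-70 + K*s)*(K + (-11 + K)/(19 + s)))
V(31, -27) - 27343 = (770 - 1400*(-27) + (-27)²*31² - 81*(-27)*31 + 20*31*(-27)²)/(19 + 31) - 27343 = (770 + 37800 + 729*961 + 67797 + 20*31*729)/50 - 27343 = (770 + 37800 + 700569 + 67797 + 451980)/50 - 27343 = (1/50)*1258916 - 27343 = 629458/25 - 27343 = -54117/25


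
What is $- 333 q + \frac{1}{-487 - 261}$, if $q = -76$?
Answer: $\frac{18930383}{748} \approx 25308.0$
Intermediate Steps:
$- 333 q + \frac{1}{-487 - 261} = \left(-333\right) \left(-76\right) + \frac{1}{-487 - 261} = 25308 + \frac{1}{-748} = 25308 - \frac{1}{748} = \frac{18930383}{748}$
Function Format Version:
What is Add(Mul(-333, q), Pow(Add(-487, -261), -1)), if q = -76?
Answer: Rational(18930383, 748) ≈ 25308.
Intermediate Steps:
Add(Mul(-333, q), Pow(Add(-487, -261), -1)) = Add(Mul(-333, -76), Pow(Add(-487, -261), -1)) = Add(25308, Pow(-748, -1)) = Add(25308, Rational(-1, 748)) = Rational(18930383, 748)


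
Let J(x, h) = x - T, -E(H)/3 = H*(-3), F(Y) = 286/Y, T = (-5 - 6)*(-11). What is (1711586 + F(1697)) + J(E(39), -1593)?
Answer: 2904952038/1697 ≈ 1.7118e+6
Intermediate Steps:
T = 121 (T = -11*(-11) = 121)
E(H) = 9*H (E(H) = -3*H*(-3) = -(-9)*H = 9*H)
J(x, h) = -121 + x (J(x, h) = x - 1*121 = x - 121 = -121 + x)
(1711586 + F(1697)) + J(E(39), -1593) = (1711586 + 286/1697) + (-121 + 9*39) = (1711586 + 286*(1/1697)) + (-121 + 351) = (1711586 + 286/1697) + 230 = 2904561728/1697 + 230 = 2904952038/1697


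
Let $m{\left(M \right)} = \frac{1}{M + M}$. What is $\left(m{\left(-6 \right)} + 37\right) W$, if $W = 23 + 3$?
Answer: $\frac{5759}{6} \approx 959.83$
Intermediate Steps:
$W = 26$
$m{\left(M \right)} = \frac{1}{2 M}$
$\left(m{\left(-6 \right)} + 37\right) W = \left(\frac{1}{2 \left(-6\right)} + 37\right) 26 = \left(\frac{1}{2} \left(- \frac{1}{6}\right) + 37\right) 26 = \left(- \frac{1}{12} + 37\right) 26 = \frac{443}{12} \cdot 26 = \frac{5759}{6}$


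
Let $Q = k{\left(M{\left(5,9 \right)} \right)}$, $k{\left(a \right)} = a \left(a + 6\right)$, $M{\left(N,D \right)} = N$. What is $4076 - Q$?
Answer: $4021$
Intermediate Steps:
$k{\left(a \right)} = a \left(6 + a\right)$
$Q = 55$ ($Q = 5 \left(6 + 5\right) = 5 \cdot 11 = 55$)
$4076 - Q = 4076 - 55 = 4021$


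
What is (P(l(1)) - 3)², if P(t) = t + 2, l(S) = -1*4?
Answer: 25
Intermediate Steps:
l(S) = -4
P(t) = 2 + t
(P(l(1)) - 3)² = ((2 - 4) - 3)² = (-2 - 3)² = (-5)² = 25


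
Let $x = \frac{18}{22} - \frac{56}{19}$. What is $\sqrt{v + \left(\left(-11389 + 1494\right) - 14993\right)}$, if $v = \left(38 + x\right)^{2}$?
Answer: $\frac{i \sqrt{1030927719}}{209} \approx 153.63 i$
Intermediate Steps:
$x = - \frac{445}{209}$ ($x = 18 \cdot \frac{1}{22} - \frac{56}{19} = \frac{9}{11} - \frac{56}{19} = - \frac{445}{209} \approx -2.1292$)
$v = \frac{56205009}{43681}$ ($v = \left(38 - \frac{445}{209}\right)^{2} = \left(\frac{7497}{209}\right)^{2} = \frac{56205009}{43681} \approx 1286.7$)
$\sqrt{v + \left(\left(-11389 + 1494\right) - 14993\right)} = \sqrt{\frac{56205009}{43681} + \left(\left(-11389 + 1494\right) - 14993\right)} = \sqrt{\frac{56205009}{43681} - 24888} = \sqrt{- \frac{1030927719}{43681}} = \frac{i \sqrt{1030927719}}{209}$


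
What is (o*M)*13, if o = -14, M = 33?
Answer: -6006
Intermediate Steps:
(o*M)*13 = -14*33*13 = -462*13 = -6006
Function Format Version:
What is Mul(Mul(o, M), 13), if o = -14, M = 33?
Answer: -6006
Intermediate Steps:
Mul(Mul(o, M), 13) = Mul(Mul(-14, 33), 13) = Mul(-462, 13) = -6006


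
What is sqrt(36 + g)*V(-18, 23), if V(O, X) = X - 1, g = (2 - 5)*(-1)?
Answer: 22*sqrt(39) ≈ 137.39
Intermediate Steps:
g = 3 (g = -3*(-1) = 3)
V(O, X) = -1 + X
sqrt(36 + g)*V(-18, 23) = sqrt(36 + 3)*(-1 + 23) = sqrt(39)*22 = 22*sqrt(39)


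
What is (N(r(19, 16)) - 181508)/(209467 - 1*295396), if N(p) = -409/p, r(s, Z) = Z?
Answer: 968179/458288 ≈ 2.1126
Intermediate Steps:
(N(r(19, 16)) - 181508)/(209467 - 1*295396) = (-409/16 - 181508)/(209467 - 1*295396) = (-409*1/16 - 181508)/(209467 - 295396) = (-409/16 - 181508)/(-85929) = -2904537/16*(-1/85929) = 968179/458288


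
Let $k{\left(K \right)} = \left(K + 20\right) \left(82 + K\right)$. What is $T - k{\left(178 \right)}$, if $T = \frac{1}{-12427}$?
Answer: $- \frac{639741961}{12427} \approx -51480.0$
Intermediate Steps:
$T = - \frac{1}{12427} \approx -8.047 \cdot 10^{-5}$
$k{\left(K \right)} = \left(20 + K\right) \left(82 + K\right)$
$T - k{\left(178 \right)} = - \frac{1}{12427} - \left(1640 + 178^{2} + 102 \cdot 178\right) = - \frac{1}{12427} - \left(1640 + 31684 + 18156\right) = - \frac{1}{12427} - 51480 = - \frac{639741961}{12427}$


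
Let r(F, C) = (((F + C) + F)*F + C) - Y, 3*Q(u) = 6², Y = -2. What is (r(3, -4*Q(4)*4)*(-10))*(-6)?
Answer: -44880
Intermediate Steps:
Q(u) = 12 (Q(u) = (⅓)*6² = (⅓)*36 = 12)
r(F, C) = 2 + C + F*(C + 2*F) (r(F, C) = (((F + C) + F)*F + C) - 1*(-2) = (((C + F) + F)*F + C) + 2 = ((C + 2*F)*F + C) + 2 = (F*(C + 2*F) + C) + 2 = (C + F*(C + 2*F)) + 2 = 2 + C + F*(C + 2*F))
(r(3, -4*Q(4)*4)*(-10))*(-6) = ((2 - 4*12*4 + 2*3² + (-4*12*4)*3)*(-10))*(-6) = ((2 - 48*4 + 2*9 - 48*4*3)*(-10))*(-6) = ((2 - 192 + 18 - 192*3)*(-10))*(-6) = ((2 - 192 + 18 - 576)*(-10))*(-6) = -748*(-10)*(-6) = 7480*(-6) = -44880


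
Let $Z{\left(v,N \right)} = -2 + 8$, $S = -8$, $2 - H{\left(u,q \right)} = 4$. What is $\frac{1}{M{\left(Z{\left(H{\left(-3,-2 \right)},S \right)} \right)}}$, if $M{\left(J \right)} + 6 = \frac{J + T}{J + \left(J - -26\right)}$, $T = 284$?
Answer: $\frac{19}{31} \approx 0.6129$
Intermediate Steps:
$H{\left(u,q \right)} = -2$ ($H{\left(u,q \right)} = 2 - 4 = -2$)
$Z{\left(v,N \right)} = 6$
$M{\left(J \right)} = -6 + \frac{284 + J}{26 + 2 J}$ ($M{\left(J \right)} = -6 + \frac{J + 284}{J + \left(J - -26\right)} = -6 + \frac{284 + J}{J + \left(J + 26\right)} = -6 + \frac{284 + J}{J + \left(26 + J\right)} = -6 + \frac{284 + J}{26 + 2 J}$)
$\frac{1}{M{\left(Z{\left(H{\left(-3,-2 \right)},S \right)} \right)}} = \frac{1}{\frac{1}{2} \frac{1}{13 + 6} \left(128 - 66\right)} = \frac{1}{\frac{1}{2} \cdot \frac{1}{19} \left(128 - 66\right)} = \frac{1}{\frac{1}{2} \cdot \frac{1}{19} \cdot 62} = \frac{1}{\frac{31}{19}} = \frac{19}{31}$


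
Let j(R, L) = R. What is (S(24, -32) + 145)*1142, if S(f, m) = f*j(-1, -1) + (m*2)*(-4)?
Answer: 430534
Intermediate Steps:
S(f, m) = -f - 8*m (S(f, m) = f*(-1) + (m*2)*(-4) = -f + (2*m)*(-4) = -f - 8*m)
(S(24, -32) + 145)*1142 = ((-1*24 - 8*(-32)) + 145)*1142 = ((-24 + 256) + 145)*1142 = (232 + 145)*1142 = 377*1142 = 430534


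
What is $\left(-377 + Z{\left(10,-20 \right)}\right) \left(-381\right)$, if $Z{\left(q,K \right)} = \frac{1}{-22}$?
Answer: $\frac{3160395}{22} \approx 1.4365 \cdot 10^{5}$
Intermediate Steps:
$Z{\left(q,K \right)} = - \frac{1}{22}$
$\left(-377 + Z{\left(10,-20 \right)}\right) \left(-381\right) = \left(-377 - \frac{1}{22}\right) \left(-381\right) = \left(- \frac{8295}{22}\right) \left(-381\right) = \frac{3160395}{22}$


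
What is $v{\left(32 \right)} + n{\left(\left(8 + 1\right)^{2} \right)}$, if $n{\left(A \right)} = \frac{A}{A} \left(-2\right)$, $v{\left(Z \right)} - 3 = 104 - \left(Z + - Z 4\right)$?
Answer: $201$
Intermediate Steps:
$v{\left(Z \right)} = 107 + 3 Z$ ($v{\left(Z \right)} = 3 - \left(-104 + Z + - Z 4\right) = 3 - \left(-104 - 3 Z\right) = 3 + \left(104 + 3 Z\right) = 107 + 3 Z$)
$n{\left(A \right)} = -2$ ($n{\left(A \right)} = 1 \left(-2\right) = -2$)
$v{\left(32 \right)} + n{\left(\left(8 + 1\right)^{2} \right)} = \left(107 + 3 \cdot 32\right) - 2 = \left(107 + 96\right) - 2 = 203 - 2 = 201$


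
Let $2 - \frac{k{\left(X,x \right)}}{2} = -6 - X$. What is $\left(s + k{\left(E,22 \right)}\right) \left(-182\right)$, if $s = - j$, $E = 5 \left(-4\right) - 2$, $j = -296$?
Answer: $-48776$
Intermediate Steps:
$E = -22$ ($E = -20 - 2 = -22$)
$s = 296$ ($s = \left(-1\right) \left(-296\right) = 296$)
$k{\left(X,x \right)} = 16 + 2 X$ ($k{\left(X,x \right)} = 4 - 2 \left(-6 - X\right) = 4 + \left(12 + 2 X\right) = 16 + 2 X$)
$\left(s + k{\left(E,22 \right)}\right) \left(-182\right) = \left(296 + \left(16 + 2 \left(-22\right)\right)\right) \left(-182\right) = \left(296 + \left(16 - 44\right)\right) \left(-182\right) = \left(296 - 28\right) \left(-182\right) = 268 \left(-182\right) = -48776$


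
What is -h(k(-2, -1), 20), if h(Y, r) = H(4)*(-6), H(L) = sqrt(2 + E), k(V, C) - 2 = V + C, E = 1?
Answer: 6*sqrt(3) ≈ 10.392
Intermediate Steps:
k(V, C) = 2 + C + V (k(V, C) = 2 + (V + C) = 2 + (C + V) = 2 + C + V)
H(L) = sqrt(3) (H(L) = sqrt(2 + 1) = sqrt(3))
h(Y, r) = -6*sqrt(3) (h(Y, r) = sqrt(3)*(-6) = -6*sqrt(3))
-h(k(-2, -1), 20) = -(-6)*sqrt(3) = 6*sqrt(3)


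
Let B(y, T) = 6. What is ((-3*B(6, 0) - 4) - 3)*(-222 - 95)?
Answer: 7925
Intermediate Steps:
((-3*B(6, 0) - 4) - 3)*(-222 - 95) = ((-3*6 - 4) - 3)*(-222 - 95) = ((-18 - 4) - 3)*(-317) = (-22 - 3)*(-317) = -25*(-317) = 7925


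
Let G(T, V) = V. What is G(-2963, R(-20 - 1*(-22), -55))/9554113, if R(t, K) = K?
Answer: -55/9554113 ≈ -5.7567e-6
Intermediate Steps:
G(-2963, R(-20 - 1*(-22), -55))/9554113 = -55/9554113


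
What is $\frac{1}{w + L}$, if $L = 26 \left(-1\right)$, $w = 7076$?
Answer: $\frac{1}{7050} \approx 0.00014184$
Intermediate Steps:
$L = -26$
$\frac{1}{w + L} = \frac{1}{7076 - 26} = \frac{1}{7050}$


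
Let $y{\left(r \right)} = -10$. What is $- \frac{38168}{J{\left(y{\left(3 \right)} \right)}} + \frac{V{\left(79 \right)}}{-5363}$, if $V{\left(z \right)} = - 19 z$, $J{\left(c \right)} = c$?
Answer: $\frac{102354997}{26815} \approx 3817.1$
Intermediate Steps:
$- \frac{38168}{J{\left(y{\left(3 \right)} \right)}} + \frac{V{\left(79 \right)}}{-5363} = - \frac{38168}{-10} + \frac{\left(-19\right) 79}{-5363} = \left(-38168\right) \left(- \frac{1}{10}\right) - - \frac{1501}{5363} = \frac{19084}{5} + \frac{1501}{5363} = \frac{102354997}{26815}$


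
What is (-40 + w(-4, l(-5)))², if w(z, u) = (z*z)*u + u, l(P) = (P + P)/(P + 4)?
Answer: 16900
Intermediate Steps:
l(P) = 2*P/(4 + P) (l(P) = (2*P)/(4 + P) = 2*P/(4 + P))
w(z, u) = u + u*z² (w(z, u) = z²*u + u = u*z² + u = u + u*z²)
(-40 + w(-4, l(-5)))² = (-40 + (2*(-5)/(4 - 5))*(1 + (-4)²))² = (-40 + (2*(-5)/(-1))*(1 + 16))² = (-40 + (2*(-5)*(-1))*17)² = (-40 + 10*17)² = (-40 + 170)² = 130² = 16900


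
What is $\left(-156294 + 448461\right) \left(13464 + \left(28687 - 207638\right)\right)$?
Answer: $-48349840329$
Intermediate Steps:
$\left(-156294 + 448461\right) \left(13464 + \left(28687 - 207638\right)\right) = 292167 \left(13464 + \left(28687 - 207638\right)\right) = 292167 \left(13464 - 178951\right) = 292167 \left(-165487\right) = -48349840329$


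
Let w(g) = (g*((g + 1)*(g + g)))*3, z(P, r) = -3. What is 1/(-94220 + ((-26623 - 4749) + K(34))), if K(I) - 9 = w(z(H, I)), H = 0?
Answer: -1/125691 ≈ -7.9560e-6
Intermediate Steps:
w(g) = 6*g**2*(1 + g) (w(g) = (g*((1 + g)*(2*g)))*3 = (g*(2*g*(1 + g)))*3 = (2*g**2*(1 + g))*3 = 6*g**2*(1 + g))
K(I) = -99 (K(I) = 9 + 6*(-3)**2*(1 - 3) = 9 + 6*9*(-2) = 9 - 108 = -99)
1/(-94220 + ((-26623 - 4749) + K(34))) = 1/(-94220 + ((-26623 - 4749) - 99)) = 1/(-94220 + (-31372 - 99)) = 1/(-94220 - 31471) = 1/(-125691) = -1/125691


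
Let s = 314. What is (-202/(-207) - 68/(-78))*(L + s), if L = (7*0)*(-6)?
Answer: 1561208/2691 ≈ 580.16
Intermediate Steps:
L = 0 (L = 0*(-6) = 0)
(-202/(-207) - 68/(-78))*(L + s) = (-202/(-207) - 68/(-78))*(0 + 314) = (-202*(-1/207) - 68*(-1/78))*314 = (202/207 + 34/39)*314 = (4972/2691)*314 = 1561208/2691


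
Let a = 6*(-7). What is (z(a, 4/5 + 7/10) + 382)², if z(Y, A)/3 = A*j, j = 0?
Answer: 145924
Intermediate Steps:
a = -42
z(Y, A) = 0 (z(Y, A) = 3*(A*0) = 3*0 = 0)
(z(a, 4/5 + 7/10) + 382)² = (0 + 382)² = 382² = 145924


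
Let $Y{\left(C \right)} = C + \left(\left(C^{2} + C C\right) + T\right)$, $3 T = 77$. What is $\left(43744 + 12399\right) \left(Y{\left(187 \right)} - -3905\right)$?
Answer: $\frac{12473121881}{3} \approx 4.1577 \cdot 10^{9}$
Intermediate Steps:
$T = \frac{77}{3}$ ($T = \frac{1}{3} \cdot 77 = \frac{77}{3} \approx 25.667$)
$Y{\left(C \right)} = \frac{77}{3} + C + 2 C^{2}$ ($Y{\left(C \right)} = C + \left(\left(C^{2} + C C\right) + \frac{77}{3}\right) = C + \left(\left(C^{2} + C^{2}\right) + \frac{77}{3}\right) = C + \left(2 C^{2} + \frac{77}{3}\right) = C + \left(\frac{77}{3} + 2 C^{2}\right) = \frac{77}{3} + C + 2 C^{2}$)
$\left(43744 + 12399\right) \left(Y{\left(187 \right)} - -3905\right) = \left(43744 + 12399\right) \left(\left(\frac{77}{3} + 187 + 2 \cdot 187^{2}\right) - -3905\right) = 56143 \left(\left(\frac{77}{3} + 187 + 2 \cdot 34969\right) + \left(-43 + 3948\right)\right) = 56143 \left(\left(\frac{77}{3} + 187 + 69938\right) + 3905\right) = 56143 \left(\frac{210452}{3} + 3905\right) = 56143 \cdot \frac{222167}{3} = \frac{12473121881}{3}$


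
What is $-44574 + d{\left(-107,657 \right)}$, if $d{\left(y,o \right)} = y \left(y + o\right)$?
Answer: $-103424$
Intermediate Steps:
$d{\left(y,o \right)} = y \left(o + y\right)$
$-44574 + d{\left(-107,657 \right)} = -44574 - 107 \left(657 - 107\right) = -44574 - 58850 = -103424$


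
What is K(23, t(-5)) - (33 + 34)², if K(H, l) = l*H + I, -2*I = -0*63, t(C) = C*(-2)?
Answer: -4259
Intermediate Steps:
t(C) = -2*C
I = 0 (I = -(-1)*0*63/2 = -(-1)*0/2 = -½*0 = 0)
K(H, l) = H*l (K(H, l) = l*H + 0 = H*l + 0 = H*l)
K(23, t(-5)) - (33 + 34)² = 23*(-2*(-5)) - (33 + 34)² = 23*10 - 1*67² = 230 - 1*4489 = 230 - 4489 = -4259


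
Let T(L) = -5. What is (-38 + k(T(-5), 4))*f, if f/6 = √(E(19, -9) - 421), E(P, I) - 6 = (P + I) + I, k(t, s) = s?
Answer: -612*I*√46 ≈ -4150.8*I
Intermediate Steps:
E(P, I) = 6 + P + 2*I (E(P, I) = 6 + ((P + I) + I) = 6 + ((I + P) + I) = 6 + (P + 2*I) = 6 + P + 2*I)
f = 18*I*√46 (f = 6*√((6 + 19 + 2*(-9)) - 421) = 6*√((6 + 19 - 18) - 421) = 6*√(7 - 421) = 6*√(-414) = 6*(3*I*√46) = 18*I*√46 ≈ 122.08*I)
(-38 + k(T(-5), 4))*f = (-38 + 4)*(18*I*√46) = -612*I*√46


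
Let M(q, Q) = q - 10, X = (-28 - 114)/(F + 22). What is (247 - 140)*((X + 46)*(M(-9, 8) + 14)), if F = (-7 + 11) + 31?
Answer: -1326800/57 ≈ -23277.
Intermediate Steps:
F = 35 (F = 4 + 31 = 35)
X = -142/57 (X = (-28 - 114)/(35 + 22) = -142/57 ≈ -2.4912)
M(q, Q) = -10 + q
(247 - 140)*((X + 46)*(M(-9, 8) + 14)) = (247 - 140)*((-142/57 + 46)*((-10 - 9) + 14)) = 107*(2480*(-19 + 14)/57) = 107*((2480/57)*(-5)) = 107*(-12400/57) = -1326800/57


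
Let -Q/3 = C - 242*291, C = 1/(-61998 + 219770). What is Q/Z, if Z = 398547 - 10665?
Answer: 11110619783/20398972968 ≈ 0.54467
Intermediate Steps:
C = 1/157772 ≈ 6.3383e-6
Z = 387882
Q = 33331859349/157772 (Q = -3*(1/157772 - 242*291) = -3*(1/157772 - 70422) = -3*(-11110619783/157772) = 33331859349/157772 ≈ 2.1127e+5)
Q/Z = (33331859349/157772)/387882 = (33331859349/157772)*(1/387882) = 11110619783/20398972968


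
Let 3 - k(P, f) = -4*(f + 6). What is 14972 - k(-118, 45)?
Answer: 14765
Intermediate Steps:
k(P, f) = 27 + 4*f (k(P, f) = 3 - (-4)*(f + 6) = 3 - (-4)*(6 + f) = 3 - (-24 - 4*f) = 3 + (24 + 4*f) = 27 + 4*f)
14972 - k(-118, 45) = 14972 - (27 + 4*45) = 14972 - (27 + 180) = 14972 - 1*207 = 14972 - 207 = 14765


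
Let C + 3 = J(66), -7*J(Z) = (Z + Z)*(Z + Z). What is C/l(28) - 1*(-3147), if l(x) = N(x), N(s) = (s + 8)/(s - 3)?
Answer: 118973/84 ≈ 1416.3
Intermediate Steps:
J(Z) = -4*Z²/7 (J(Z) = -(Z + Z)*(Z + Z)/7 = -2*Z*2*Z/7 = -4*Z²/7)
C = -17445/7 (C = -3 - 4/7*66² = -3 - 4/7*4356 = -3 - 17424/7 = -17445/7 ≈ -2492.1)
N(s) = (8 + s)/(-3 + s)
l(x) = (8 + x)/(-3 + x)
C/l(28) - 1*(-3147) = -17445*(-3 + 28)/(8 + 28)/7 - 1*(-3147) = -17445/(7*(36/25)) + 3147 = -17445/(7*((1/25)*36)) + 3147 = -17445/(7*36/25) + 3147 = -17445/7*25/36 + 3147 = -145375/84 + 3147 = 118973/84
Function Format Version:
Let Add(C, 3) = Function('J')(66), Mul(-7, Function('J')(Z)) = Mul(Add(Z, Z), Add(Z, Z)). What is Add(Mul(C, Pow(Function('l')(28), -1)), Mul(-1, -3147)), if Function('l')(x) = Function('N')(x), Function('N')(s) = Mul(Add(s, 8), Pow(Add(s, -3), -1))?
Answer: Rational(118973, 84) ≈ 1416.3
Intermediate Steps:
Function('J')(Z) = Mul(Rational(-4, 7), Pow(Z, 2)) (Function('J')(Z) = Mul(Rational(-1, 7), Mul(Add(Z, Z), Add(Z, Z))) = Mul(Rational(-1, 7), Mul(Mul(2, Z), Mul(2, Z))) = Mul(Rational(-1, 7), Mul(4, Pow(Z, 2))) = Mul(Rational(-4, 7), Pow(Z, 2)))
C = Rational(-17445, 7) (C = Add(-3, Mul(Rational(-4, 7), Pow(66, 2))) = Add(-3, Mul(Rational(-4, 7), 4356)) = Add(-3, Rational(-17424, 7)) = Rational(-17445, 7) ≈ -2492.1)
Function('N')(s) = Mul(Pow(Add(-3, s), -1), Add(8, s)) (Function('N')(s) = Mul(Add(8, s), Pow(Add(-3, s), -1)) = Mul(Pow(Add(-3, s), -1), Add(8, s)))
Function('l')(x) = Mul(Pow(Add(-3, x), -1), Add(8, x))
Add(Mul(C, Pow(Function('l')(28), -1)), Mul(-1, -3147)) = Add(Mul(Rational(-17445, 7), Pow(Mul(Pow(Add(-3, 28), -1), Add(8, 28)), -1)), Mul(-1, -3147)) = Add(Mul(Rational(-17445, 7), Pow(Mul(Pow(25, -1), 36), -1)), 3147) = Add(Mul(Rational(-17445, 7), Pow(Mul(Rational(1, 25), 36), -1)), 3147) = Add(Mul(Rational(-17445, 7), Pow(Rational(36, 25), -1)), 3147) = Add(Mul(Rational(-17445, 7), Rational(25, 36)), 3147) = Add(Rational(-145375, 84), 3147) = Rational(118973, 84)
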